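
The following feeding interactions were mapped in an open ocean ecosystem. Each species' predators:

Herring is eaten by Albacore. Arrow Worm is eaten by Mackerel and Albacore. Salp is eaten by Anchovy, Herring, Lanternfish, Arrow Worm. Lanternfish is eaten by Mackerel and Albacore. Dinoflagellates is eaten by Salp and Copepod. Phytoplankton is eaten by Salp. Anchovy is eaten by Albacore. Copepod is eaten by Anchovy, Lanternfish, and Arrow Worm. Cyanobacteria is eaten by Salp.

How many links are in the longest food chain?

3 links

One longest chain: Phytoplankton → Salp → Lanternfish → Mackerel.
It has 4 species and 3 links.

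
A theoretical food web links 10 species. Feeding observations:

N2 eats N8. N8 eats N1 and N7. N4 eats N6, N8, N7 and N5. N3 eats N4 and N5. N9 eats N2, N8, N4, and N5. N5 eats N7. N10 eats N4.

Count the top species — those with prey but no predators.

Top species (has prey, but nothing eats it): N10, N3, N9.
Count: 3.

3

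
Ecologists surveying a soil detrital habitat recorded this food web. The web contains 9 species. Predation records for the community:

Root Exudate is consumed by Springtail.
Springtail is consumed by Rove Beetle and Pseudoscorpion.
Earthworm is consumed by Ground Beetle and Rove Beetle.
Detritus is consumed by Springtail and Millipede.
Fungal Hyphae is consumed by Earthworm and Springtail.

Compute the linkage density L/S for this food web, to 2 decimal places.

There are L = 9 links among S = 9 species.
L/S = 9/9 = 1.0000 ≈ 1.00.

L/S = 1.00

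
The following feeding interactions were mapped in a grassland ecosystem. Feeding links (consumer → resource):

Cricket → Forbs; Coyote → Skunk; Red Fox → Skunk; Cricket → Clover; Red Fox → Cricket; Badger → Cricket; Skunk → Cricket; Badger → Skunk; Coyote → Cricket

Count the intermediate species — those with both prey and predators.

2

Intermediate species (has both prey and predators): Cricket, Skunk.
Count: 2.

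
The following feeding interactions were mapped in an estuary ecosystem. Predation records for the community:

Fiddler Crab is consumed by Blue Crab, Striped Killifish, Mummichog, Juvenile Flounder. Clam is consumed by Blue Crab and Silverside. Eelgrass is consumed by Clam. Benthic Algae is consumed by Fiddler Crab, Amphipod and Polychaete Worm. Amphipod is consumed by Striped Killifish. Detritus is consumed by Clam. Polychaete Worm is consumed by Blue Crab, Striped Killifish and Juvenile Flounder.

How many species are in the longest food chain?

One longest chain: Benthic Algae → Fiddler Crab → Mummichog.
It has 3 species and 2 links.

3 species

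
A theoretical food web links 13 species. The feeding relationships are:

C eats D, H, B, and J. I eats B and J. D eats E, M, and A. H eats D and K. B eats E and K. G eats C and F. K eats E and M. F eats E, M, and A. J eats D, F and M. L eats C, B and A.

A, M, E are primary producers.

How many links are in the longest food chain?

One longest chain: M → K → B → C → L.
It has 5 species and 4 links.

4 links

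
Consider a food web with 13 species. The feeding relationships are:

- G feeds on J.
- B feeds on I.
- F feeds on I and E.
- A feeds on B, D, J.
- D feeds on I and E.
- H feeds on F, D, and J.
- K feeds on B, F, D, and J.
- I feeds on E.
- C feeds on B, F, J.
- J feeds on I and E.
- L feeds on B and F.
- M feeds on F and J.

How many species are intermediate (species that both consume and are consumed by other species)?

Intermediate species (has both prey and predators): I, D, F, B, J.
Count: 5.

5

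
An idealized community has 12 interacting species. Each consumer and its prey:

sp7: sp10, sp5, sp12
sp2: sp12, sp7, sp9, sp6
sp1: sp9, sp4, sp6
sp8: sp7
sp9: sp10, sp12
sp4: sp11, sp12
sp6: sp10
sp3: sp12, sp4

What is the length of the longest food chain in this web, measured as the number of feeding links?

One longest chain: sp11 → sp4 → sp3.
It has 3 species and 2 links.

2 links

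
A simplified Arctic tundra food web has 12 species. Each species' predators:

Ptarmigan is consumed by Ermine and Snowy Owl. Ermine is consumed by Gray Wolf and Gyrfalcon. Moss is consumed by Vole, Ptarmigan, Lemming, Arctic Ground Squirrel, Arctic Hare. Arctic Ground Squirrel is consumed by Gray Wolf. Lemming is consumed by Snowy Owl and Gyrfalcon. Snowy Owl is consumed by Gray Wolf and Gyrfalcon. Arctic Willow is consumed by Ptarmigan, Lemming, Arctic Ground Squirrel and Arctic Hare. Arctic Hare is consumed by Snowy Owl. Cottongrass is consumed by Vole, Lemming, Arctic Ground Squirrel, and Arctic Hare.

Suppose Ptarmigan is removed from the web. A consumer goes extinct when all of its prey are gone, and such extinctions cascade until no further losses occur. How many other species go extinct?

Remove Ptarmigan.
Round 1: Ermine (all prey gone) → extinct.
No further losses. Total secondary extinctions: 1.

1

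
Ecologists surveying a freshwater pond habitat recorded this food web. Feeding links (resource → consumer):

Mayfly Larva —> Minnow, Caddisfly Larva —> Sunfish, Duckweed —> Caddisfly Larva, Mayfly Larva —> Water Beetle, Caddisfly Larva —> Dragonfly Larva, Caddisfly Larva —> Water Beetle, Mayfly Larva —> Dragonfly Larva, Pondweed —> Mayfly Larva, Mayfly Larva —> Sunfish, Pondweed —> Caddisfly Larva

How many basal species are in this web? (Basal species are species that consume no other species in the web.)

Basal species (no prey listed): Pondweed, Duckweed.
Count: 2.

2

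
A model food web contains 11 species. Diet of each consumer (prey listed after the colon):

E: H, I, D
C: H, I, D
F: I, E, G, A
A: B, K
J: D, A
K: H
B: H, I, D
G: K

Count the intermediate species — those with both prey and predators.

5

Intermediate species (has both prey and predators): E, B, K, G, A.
Count: 5.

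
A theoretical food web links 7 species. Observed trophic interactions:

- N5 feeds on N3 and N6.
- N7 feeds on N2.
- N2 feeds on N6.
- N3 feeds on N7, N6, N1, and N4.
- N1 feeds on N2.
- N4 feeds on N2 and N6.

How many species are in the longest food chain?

5 species

One longest chain: N6 → N2 → N1 → N3 → N5.
It has 5 species and 4 links.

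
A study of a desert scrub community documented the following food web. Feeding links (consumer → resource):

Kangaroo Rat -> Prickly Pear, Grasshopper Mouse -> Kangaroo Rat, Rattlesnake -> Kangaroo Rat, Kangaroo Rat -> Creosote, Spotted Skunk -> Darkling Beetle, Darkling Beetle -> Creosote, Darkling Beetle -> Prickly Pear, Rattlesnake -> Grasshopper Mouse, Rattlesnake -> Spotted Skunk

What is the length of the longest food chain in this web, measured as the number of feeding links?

One longest chain: Creosote → Kangaroo Rat → Grasshopper Mouse → Rattlesnake.
It has 4 species and 3 links.

3 links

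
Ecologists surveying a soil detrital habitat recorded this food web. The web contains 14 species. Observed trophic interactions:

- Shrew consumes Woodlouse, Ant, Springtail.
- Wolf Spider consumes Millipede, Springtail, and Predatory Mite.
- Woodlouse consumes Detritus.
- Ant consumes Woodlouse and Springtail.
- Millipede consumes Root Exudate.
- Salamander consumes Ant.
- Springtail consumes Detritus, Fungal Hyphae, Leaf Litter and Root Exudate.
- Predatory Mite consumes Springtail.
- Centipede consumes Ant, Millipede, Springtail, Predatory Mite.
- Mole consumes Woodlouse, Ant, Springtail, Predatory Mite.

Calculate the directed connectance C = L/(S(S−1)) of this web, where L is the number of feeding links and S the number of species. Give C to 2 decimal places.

C = 0.13

The web has S = 14 species and L = 24 feeding links.
C = L / (S(S−1)) = 24 / 182 = 0.1319 ≈ 0.13.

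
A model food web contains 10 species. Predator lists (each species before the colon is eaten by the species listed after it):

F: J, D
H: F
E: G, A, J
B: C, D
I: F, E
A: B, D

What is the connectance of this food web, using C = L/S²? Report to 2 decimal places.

C = 0.12

The web has S = 10 species and L = 12 feeding links.
C = L / S² = 12 / 100 = 0.1200 ≈ 0.12.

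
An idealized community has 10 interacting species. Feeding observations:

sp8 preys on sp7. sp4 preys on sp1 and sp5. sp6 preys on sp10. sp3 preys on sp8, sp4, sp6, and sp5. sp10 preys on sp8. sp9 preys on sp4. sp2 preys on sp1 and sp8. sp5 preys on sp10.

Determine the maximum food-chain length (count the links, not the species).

One longest chain: sp7 → sp8 → sp10 → sp5 → sp4 → sp9.
It has 6 species and 5 links.

5 links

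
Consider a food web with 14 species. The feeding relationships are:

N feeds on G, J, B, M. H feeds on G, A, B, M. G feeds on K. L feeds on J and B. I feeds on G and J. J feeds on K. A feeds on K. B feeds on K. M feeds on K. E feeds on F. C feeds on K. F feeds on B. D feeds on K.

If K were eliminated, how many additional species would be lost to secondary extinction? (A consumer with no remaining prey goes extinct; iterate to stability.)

Remove K.
Round 1: G (all prey gone), D (all prey gone), M (all prey gone), A (all prey gone), J (all prey gone), C (all prey gone), B (all prey gone) → extinct.
Round 2: I (all prey gone), N (all prey gone), L (all prey gone), H (all prey gone), F (all prey gone) → extinct.
Round 3: E (all prey gone) → extinct.
No further losses. Total secondary extinctions: 13.

13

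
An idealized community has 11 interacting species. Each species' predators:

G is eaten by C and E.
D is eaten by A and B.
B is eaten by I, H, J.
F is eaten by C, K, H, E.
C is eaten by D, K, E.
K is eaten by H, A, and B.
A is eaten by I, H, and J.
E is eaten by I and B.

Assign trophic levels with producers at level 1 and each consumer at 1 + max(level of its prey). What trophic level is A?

Trophic level 4

G is a producer → level 1.
C eats G (level 1); other prey at levels: F 1 → level 2.
D eats C → level 3.
A eats D (level 3); other prey at levels: K 3 → level 4.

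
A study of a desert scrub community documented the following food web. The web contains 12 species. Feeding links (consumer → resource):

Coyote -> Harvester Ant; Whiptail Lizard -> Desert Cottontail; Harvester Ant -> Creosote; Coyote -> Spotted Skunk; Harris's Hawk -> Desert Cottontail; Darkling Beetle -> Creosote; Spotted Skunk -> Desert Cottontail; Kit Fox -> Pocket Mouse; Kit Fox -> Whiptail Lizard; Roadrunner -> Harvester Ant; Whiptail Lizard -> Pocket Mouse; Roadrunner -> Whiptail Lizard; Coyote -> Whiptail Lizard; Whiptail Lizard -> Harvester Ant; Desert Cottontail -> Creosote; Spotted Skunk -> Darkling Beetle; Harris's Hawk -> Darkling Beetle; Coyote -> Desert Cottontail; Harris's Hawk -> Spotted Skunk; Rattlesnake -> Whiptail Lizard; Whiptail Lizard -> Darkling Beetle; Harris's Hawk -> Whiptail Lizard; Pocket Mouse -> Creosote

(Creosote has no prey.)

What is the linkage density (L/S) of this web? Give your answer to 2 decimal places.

L/S = 1.92

There are L = 23 links among S = 12 species.
L/S = 23/12 = 1.9167 ≈ 1.92.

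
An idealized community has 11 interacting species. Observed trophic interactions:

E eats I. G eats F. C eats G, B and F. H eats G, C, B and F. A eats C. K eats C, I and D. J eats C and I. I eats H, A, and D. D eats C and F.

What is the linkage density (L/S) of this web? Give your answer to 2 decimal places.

There are L = 20 links among S = 11 species.
L/S = 20/11 = 1.8182 ≈ 1.82.

L/S = 1.82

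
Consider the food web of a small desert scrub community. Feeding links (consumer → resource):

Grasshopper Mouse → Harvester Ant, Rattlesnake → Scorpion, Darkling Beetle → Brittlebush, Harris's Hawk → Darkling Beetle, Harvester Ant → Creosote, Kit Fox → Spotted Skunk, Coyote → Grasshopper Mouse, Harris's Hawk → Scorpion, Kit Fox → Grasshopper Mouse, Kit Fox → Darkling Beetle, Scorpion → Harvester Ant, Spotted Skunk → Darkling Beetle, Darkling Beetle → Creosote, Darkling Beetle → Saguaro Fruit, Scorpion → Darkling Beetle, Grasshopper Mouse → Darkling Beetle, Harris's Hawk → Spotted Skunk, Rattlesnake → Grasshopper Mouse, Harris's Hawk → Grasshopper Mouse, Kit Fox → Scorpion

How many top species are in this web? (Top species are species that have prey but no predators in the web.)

4

Top species (has prey, but nothing eats it): Kit Fox, Rattlesnake, Coyote, Harris's Hawk.
Count: 4.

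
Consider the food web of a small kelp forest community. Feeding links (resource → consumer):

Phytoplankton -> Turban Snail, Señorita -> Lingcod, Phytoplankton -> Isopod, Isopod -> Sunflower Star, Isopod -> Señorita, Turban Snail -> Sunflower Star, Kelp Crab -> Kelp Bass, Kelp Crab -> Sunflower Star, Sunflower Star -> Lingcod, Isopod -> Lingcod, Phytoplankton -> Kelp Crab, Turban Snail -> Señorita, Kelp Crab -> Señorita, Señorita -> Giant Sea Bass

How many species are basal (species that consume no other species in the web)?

Basal species (no prey listed): Phytoplankton.
Count: 1.

1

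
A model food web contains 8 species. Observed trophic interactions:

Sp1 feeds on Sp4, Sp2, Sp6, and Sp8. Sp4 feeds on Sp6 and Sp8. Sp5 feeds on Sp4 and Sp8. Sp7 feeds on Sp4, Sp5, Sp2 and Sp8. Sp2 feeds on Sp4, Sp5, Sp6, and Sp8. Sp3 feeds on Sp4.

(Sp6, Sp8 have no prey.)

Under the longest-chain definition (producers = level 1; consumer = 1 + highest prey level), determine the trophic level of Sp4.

Trophic level 2

Sp6 is a producer → level 1.
Sp4 eats Sp6 (level 1); other prey at levels: Sp8 1 → level 2.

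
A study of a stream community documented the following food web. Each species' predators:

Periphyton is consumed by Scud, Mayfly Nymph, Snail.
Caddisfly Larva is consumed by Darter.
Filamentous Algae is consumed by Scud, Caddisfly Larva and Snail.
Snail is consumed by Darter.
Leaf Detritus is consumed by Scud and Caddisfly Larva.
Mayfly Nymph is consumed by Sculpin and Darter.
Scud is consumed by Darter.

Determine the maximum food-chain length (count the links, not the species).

2 links

One longest chain: Periphyton → Mayfly Nymph → Sculpin.
It has 3 species and 2 links.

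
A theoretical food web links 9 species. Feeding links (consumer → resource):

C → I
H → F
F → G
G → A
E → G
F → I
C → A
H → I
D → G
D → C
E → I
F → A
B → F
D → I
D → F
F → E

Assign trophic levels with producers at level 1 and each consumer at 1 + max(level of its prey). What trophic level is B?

A is a producer → level 1.
G eats A → level 2.
E eats G (level 2); other prey at levels: I 1 → level 3.
F eats E (level 3); other prey at levels: A 1, I 1, G 2 → level 4.
B eats F → level 5.

Trophic level 5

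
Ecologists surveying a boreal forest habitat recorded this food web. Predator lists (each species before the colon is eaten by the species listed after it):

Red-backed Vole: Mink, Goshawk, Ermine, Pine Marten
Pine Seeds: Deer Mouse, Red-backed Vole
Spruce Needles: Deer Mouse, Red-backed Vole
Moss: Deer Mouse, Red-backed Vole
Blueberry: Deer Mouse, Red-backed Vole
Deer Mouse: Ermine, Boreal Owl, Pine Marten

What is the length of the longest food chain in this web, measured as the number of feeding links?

One longest chain: Pine Seeds → Red-backed Vole → Mink.
It has 3 species and 2 links.

2 links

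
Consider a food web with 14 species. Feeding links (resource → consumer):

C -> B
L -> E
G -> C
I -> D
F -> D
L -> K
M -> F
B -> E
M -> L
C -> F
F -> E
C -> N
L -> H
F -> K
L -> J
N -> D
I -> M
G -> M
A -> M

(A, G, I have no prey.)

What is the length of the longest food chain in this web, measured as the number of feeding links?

One longest chain: G → C → N → D.
It has 4 species and 3 links.

3 links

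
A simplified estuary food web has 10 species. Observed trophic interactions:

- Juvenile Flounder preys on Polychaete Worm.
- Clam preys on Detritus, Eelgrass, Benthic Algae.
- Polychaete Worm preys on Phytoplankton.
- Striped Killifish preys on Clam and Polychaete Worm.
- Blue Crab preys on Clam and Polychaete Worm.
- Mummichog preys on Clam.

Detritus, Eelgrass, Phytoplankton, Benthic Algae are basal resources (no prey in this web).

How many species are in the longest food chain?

3 species

One longest chain: Phytoplankton → Polychaete Worm → Juvenile Flounder.
It has 3 species and 2 links.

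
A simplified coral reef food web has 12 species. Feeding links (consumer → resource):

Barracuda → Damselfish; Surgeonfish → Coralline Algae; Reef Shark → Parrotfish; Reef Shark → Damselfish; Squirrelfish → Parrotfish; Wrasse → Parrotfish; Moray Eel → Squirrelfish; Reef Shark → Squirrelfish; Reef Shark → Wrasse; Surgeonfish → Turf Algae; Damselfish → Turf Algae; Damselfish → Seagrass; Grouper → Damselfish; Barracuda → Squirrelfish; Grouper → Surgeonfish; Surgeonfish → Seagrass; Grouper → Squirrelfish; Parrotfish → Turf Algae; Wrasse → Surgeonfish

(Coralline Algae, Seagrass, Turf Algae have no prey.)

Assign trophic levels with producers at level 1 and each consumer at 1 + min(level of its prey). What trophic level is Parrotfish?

Turf Algae is a producer → level 1.
Parrotfish eats Turf Algae → level 2.

Trophic level 2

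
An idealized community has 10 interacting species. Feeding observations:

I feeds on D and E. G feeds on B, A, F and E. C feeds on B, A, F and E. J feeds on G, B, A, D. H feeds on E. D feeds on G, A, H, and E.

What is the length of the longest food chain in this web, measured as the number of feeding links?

3 links

One longest chain: E → H → D → J.
It has 4 species and 3 links.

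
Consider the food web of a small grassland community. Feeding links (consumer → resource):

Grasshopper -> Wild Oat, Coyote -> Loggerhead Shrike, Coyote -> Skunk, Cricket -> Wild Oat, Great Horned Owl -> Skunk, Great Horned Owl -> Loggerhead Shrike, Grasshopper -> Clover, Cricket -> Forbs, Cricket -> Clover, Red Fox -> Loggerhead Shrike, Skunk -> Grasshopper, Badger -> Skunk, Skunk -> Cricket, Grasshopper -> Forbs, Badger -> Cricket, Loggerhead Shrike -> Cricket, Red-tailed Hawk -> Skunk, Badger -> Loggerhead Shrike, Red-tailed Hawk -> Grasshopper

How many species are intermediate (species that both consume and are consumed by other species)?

Intermediate species (has both prey and predators): Cricket, Grasshopper, Skunk, Loggerhead Shrike.
Count: 4.

4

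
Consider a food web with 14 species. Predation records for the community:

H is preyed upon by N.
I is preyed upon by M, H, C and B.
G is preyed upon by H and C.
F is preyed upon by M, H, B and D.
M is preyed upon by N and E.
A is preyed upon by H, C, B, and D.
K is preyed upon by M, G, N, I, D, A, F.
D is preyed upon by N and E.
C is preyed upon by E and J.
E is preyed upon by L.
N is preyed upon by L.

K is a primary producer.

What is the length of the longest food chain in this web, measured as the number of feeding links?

One longest chain: K → I → M → E → L.
It has 5 species and 4 links.

4 links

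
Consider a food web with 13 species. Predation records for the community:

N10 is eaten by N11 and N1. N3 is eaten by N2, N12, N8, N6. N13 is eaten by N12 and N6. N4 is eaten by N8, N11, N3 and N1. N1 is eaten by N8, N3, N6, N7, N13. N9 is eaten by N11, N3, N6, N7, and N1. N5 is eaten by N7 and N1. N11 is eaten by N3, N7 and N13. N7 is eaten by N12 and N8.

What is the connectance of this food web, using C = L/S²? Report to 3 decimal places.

The web has S = 13 species and L = 29 feeding links.
C = L / S² = 29 / 169 = 0.1716 ≈ 0.172.

C = 0.172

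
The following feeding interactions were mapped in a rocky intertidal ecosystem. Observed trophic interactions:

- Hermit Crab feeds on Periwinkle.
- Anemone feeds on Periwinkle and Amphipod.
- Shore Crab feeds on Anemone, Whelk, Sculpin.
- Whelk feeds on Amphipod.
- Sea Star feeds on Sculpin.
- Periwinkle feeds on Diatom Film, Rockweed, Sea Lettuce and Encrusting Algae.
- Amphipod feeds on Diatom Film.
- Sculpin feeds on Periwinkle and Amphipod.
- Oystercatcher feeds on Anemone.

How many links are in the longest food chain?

One longest chain: Diatom Film → Amphipod → Anemone → Oystercatcher.
It has 4 species and 3 links.

3 links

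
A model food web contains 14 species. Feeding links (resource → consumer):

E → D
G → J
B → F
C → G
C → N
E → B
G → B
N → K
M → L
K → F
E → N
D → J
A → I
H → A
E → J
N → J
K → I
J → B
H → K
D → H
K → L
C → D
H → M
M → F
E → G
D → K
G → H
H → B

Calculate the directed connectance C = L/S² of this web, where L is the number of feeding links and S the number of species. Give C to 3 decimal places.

The web has S = 14 species and L = 28 feeding links.
C = L / S² = 28 / 196 = 0.1429 ≈ 0.143.

C = 0.143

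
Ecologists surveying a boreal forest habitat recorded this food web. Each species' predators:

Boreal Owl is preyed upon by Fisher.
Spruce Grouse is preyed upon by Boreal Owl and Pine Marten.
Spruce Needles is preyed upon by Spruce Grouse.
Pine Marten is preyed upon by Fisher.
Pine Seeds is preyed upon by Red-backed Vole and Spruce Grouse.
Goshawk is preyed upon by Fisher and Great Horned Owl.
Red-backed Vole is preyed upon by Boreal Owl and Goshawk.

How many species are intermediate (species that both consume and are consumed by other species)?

Intermediate species (has both prey and predators): Spruce Grouse, Red-backed Vole, Goshawk, Pine Marten, Boreal Owl.
Count: 5.

5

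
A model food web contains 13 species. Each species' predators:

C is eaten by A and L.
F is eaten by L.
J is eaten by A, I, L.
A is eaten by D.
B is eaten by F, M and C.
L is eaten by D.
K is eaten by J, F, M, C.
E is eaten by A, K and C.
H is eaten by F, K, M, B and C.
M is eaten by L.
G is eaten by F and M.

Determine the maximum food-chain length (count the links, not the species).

One longest chain: H → B → M → L → D.
It has 5 species and 4 links.

4 links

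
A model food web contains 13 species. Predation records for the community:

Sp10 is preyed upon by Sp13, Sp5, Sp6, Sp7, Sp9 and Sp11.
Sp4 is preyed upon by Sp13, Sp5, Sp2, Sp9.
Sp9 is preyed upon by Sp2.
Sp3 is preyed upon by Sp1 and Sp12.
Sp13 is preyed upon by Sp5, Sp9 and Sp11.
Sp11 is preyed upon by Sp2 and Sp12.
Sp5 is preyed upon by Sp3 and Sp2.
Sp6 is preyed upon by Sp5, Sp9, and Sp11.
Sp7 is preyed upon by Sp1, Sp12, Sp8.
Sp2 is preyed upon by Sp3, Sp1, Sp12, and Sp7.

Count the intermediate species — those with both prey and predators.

Intermediate species (has both prey and predators): Sp13, Sp6, Sp5, Sp9, Sp11, Sp2, Sp3, Sp7.
Count: 8.

8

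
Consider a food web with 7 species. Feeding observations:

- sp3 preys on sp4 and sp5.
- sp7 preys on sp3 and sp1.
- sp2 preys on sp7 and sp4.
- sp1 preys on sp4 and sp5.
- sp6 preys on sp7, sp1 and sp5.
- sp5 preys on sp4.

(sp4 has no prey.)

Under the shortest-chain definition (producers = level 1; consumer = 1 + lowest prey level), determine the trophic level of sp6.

Trophic level 3

sp4 is a producer → level 1.
sp5 eats sp4 → level 2.
sp6 eats sp5 → level 3.
No prey of sp6 is below level 2, so 3 is the minimum.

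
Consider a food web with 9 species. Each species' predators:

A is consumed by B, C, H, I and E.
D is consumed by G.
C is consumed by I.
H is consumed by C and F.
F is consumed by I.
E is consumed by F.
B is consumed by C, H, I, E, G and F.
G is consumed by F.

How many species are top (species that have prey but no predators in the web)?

1

Top species (has prey, but nothing eats it): I.
Count: 1.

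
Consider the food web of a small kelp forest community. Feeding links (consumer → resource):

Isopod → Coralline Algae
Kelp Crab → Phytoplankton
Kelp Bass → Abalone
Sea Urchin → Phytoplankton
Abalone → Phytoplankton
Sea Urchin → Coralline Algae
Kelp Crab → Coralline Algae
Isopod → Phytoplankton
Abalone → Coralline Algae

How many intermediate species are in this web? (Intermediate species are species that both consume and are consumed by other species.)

Intermediate species (has both prey and predators): Abalone.
Count: 1.

1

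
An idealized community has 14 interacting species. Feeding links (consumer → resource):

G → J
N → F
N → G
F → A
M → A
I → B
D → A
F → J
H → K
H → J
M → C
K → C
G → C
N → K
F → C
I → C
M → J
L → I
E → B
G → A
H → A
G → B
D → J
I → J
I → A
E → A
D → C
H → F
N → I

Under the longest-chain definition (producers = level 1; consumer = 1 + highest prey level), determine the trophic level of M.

C is a producer → level 1.
M eats C (level 1); other prey at levels: J 1, A 1 → level 2.

Trophic level 2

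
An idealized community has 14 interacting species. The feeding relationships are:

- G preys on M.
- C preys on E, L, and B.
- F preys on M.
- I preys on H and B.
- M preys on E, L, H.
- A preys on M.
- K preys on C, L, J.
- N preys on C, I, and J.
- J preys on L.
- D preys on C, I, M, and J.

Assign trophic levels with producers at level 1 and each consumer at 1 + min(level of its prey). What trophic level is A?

E is a producer → level 1.
M eats E → level 2.
A eats M → level 3.
No prey of A is below level 2, so 3 is the minimum.

Trophic level 3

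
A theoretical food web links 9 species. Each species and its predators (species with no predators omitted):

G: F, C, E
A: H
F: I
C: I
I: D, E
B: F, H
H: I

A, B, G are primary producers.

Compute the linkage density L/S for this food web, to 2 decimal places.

There are L = 11 links among S = 9 species.
L/S = 11/9 = 1.2222 ≈ 1.22.

L/S = 1.22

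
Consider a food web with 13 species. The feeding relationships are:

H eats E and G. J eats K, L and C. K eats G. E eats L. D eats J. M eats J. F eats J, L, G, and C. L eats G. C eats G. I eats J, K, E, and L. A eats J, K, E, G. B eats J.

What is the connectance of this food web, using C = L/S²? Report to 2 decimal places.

C = 0.14

The web has S = 13 species and L = 24 feeding links.
C = L / S² = 24 / 169 = 0.1420 ≈ 0.14.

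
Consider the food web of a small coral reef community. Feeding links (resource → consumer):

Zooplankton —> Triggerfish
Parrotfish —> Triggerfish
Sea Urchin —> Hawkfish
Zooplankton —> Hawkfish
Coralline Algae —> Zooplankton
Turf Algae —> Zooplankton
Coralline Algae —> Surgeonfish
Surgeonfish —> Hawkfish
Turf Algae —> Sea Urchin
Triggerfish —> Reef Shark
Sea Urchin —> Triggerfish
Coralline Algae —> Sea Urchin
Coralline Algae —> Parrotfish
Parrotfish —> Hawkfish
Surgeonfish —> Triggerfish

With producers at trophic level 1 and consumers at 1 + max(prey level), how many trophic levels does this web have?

4

Producers (level 1): Turf Algae, Coralline Algae.
Coralline Algae → Parrotfish → Triggerfish → Reef Shark gives Reef Shark level 4.
No species has a prey at level 4, so no species reaches level 5.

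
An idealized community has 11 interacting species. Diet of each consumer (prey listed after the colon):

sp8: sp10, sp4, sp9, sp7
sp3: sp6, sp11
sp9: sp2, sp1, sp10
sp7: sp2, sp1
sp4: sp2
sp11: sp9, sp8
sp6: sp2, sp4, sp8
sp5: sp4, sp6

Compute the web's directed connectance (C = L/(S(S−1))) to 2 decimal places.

The web has S = 11 species and L = 19 feeding links.
C = L / (S(S−1)) = 19 / 110 = 0.1727 ≈ 0.17.

C = 0.17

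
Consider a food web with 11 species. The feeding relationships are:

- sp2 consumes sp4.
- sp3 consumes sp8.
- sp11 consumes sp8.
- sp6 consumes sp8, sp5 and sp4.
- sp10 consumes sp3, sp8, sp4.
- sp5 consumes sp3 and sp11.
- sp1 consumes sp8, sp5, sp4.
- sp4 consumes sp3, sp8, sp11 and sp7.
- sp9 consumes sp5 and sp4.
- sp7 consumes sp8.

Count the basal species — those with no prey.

Basal species (no prey listed): sp8.
Count: 1.

1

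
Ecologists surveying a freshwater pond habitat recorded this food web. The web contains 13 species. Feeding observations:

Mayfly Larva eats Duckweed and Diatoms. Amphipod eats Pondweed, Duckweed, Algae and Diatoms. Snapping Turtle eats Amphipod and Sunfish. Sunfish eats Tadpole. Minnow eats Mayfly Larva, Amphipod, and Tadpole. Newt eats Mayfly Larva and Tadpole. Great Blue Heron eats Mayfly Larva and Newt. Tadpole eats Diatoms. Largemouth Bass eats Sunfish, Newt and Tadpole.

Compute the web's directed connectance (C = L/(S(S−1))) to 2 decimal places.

C = 0.13

The web has S = 13 species and L = 20 feeding links.
C = L / (S(S−1)) = 20 / 156 = 0.1282 ≈ 0.13.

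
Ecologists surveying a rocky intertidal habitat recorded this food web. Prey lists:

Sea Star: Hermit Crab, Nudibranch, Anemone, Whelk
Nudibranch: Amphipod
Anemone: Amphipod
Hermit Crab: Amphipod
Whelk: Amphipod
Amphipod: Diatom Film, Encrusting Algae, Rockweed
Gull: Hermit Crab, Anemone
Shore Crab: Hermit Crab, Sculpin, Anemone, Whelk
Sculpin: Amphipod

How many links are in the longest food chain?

One longest chain: Diatom Film → Amphipod → Whelk → Shore Crab.
It has 4 species and 3 links.

3 links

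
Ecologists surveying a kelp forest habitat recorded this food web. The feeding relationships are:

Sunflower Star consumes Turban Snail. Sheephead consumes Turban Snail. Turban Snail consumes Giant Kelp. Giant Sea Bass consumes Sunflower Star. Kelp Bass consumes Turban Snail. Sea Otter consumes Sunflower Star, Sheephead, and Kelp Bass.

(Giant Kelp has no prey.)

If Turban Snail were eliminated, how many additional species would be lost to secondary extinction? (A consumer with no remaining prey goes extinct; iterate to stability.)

Remove Turban Snail.
Round 1: Sunflower Star (all prey gone), Sheephead (all prey gone), Kelp Bass (all prey gone) → extinct.
Round 2: Giant Sea Bass (all prey gone), Sea Otter (all prey gone) → extinct.
No further losses. Total secondary extinctions: 5.

5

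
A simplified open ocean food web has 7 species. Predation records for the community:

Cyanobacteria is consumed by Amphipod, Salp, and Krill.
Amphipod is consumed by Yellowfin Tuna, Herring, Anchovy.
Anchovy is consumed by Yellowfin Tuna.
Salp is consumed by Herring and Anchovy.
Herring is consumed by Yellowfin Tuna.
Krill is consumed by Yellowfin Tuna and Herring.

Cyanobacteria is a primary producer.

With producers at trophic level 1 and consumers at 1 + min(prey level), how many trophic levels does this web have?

3

Producers (level 1): Cyanobacteria.
Following each consumer down to its lowest-level prey: Cyanobacteria → Salp → Anchovy (levels 1 through 3).
All prey of Anchovy (Salp 2, Amphipod 2) are at level 2 or above, so Anchovy is at level 1 + 2 = 3.
Every consumer has at least one prey at level 2 or below, so none exceeds level 3.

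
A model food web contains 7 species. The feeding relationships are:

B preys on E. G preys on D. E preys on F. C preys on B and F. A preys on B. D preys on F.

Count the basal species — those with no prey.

1

Basal species (no prey listed): F.
Count: 1.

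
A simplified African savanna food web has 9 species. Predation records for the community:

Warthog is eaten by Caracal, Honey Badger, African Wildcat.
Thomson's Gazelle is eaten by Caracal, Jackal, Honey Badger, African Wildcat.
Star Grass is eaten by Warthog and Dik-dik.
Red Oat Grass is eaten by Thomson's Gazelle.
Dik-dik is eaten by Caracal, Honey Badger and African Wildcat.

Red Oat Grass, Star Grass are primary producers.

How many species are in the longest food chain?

3 species

One longest chain: Star Grass → Warthog → Caracal.
It has 3 species and 2 links.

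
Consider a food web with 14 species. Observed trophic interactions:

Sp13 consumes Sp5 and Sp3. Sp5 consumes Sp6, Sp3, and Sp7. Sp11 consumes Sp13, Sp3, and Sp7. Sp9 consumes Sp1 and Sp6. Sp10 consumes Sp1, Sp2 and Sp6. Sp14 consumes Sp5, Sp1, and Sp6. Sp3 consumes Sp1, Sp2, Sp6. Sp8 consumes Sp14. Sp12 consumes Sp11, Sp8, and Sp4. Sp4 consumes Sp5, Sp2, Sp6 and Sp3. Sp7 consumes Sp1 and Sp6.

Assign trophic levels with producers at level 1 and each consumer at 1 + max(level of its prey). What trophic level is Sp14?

Sp1 is a producer → level 1.
Sp7 eats Sp1 (level 1); other prey at levels: Sp6 1 → level 2.
Sp5 eats Sp7 (level 2); other prey at levels: Sp6 1, Sp3 2 → level 3.
Sp14 eats Sp5 (level 3); other prey at levels: Sp1 1, Sp6 1 → level 4.

Trophic level 4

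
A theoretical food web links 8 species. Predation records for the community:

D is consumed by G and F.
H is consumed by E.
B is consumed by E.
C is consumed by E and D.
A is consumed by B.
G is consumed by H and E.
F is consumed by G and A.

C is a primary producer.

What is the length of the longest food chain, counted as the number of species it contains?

6 species

One longest chain: C → D → F → G → H → E.
It has 6 species and 5 links.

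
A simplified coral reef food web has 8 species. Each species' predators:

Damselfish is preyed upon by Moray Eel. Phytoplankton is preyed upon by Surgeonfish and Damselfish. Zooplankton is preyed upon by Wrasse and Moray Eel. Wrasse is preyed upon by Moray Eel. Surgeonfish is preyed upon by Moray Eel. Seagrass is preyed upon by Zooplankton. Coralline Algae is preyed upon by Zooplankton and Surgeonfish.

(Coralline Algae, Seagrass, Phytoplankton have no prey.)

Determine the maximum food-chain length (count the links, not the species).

3 links

One longest chain: Coralline Algae → Zooplankton → Wrasse → Moray Eel.
It has 4 species and 3 links.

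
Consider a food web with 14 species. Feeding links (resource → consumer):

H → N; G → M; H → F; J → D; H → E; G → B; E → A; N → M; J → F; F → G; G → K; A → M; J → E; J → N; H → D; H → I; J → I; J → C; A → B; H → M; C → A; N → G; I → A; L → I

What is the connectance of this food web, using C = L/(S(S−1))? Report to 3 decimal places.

The web has S = 14 species and L = 24 feeding links.
C = L / (S(S−1)) = 24 / 182 = 0.1319 ≈ 0.132.

C = 0.132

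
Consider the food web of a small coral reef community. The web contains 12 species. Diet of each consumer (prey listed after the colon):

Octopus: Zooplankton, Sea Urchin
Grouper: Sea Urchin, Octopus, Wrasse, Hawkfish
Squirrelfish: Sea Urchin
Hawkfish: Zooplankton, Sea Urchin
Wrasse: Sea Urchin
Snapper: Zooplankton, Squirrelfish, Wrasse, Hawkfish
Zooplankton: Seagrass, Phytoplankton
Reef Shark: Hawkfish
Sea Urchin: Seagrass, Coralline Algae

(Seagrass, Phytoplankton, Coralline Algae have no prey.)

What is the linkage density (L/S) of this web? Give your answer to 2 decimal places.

There are L = 19 links among S = 12 species.
L/S = 19/12 = 1.5833 ≈ 1.58.

L/S = 1.58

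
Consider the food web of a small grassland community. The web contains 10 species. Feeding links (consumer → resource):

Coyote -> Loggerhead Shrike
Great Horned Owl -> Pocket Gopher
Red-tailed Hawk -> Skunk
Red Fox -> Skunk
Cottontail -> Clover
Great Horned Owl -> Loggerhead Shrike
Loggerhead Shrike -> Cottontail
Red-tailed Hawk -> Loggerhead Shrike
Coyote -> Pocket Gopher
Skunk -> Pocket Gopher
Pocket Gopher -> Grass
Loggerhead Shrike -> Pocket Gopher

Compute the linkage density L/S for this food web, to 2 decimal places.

L/S = 1.20

There are L = 12 links among S = 10 species.
L/S = 12/10 = 1.2000 ≈ 1.20.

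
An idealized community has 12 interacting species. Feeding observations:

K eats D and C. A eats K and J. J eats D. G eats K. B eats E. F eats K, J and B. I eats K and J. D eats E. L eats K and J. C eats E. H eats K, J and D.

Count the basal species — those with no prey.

Basal species (no prey listed): E.
Count: 1.

1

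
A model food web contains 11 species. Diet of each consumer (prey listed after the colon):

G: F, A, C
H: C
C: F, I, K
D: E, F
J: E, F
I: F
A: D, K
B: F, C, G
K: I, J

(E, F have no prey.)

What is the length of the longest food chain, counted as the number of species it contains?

One longest chain: F → I → K → A → G → B.
It has 6 species and 5 links.

6 species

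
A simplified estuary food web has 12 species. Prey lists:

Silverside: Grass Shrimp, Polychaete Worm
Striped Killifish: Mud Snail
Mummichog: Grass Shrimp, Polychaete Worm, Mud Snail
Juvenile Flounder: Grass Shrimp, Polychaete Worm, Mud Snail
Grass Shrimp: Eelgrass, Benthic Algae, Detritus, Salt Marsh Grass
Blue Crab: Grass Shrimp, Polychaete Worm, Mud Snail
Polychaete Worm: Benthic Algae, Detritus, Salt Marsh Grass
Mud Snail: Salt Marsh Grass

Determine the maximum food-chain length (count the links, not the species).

One longest chain: Salt Marsh Grass → Mud Snail → Striped Killifish.
It has 3 species and 2 links.

2 links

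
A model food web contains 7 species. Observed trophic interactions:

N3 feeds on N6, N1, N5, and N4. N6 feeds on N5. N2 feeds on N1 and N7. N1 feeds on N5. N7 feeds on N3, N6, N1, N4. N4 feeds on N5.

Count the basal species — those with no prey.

1

Basal species (no prey listed): N5.
Count: 1.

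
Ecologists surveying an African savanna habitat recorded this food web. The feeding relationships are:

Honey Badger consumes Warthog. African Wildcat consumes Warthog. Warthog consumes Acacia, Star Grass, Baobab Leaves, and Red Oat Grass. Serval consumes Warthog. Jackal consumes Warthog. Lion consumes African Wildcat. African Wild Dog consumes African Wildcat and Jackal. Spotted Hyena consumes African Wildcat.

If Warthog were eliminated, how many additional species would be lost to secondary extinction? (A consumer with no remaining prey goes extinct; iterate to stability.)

Remove Warthog.
Round 1: Serval (all prey gone), Jackal (all prey gone), African Wildcat (all prey gone), Honey Badger (all prey gone) → extinct.
Round 2: Lion (all prey gone), Spotted Hyena (all prey gone), African Wild Dog (all prey gone) → extinct.
No further losses. Total secondary extinctions: 7.

7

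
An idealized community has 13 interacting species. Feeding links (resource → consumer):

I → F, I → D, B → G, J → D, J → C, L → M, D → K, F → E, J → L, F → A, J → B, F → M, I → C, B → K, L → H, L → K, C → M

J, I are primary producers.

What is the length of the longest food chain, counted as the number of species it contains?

One longest chain: J → L → H.
It has 3 species and 2 links.

3 species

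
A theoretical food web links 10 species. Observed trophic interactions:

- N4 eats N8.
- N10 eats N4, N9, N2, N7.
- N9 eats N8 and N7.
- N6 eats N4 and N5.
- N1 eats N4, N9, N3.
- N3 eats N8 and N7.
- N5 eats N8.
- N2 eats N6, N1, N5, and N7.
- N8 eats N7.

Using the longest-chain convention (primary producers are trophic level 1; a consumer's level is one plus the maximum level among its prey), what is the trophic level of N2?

Trophic level 5

N7 is a producer → level 1.
N8 eats N7 → level 2.
N4 eats N8 → level 3.
N6 eats N4 (level 3); other prey at levels: N5 3 → level 4.
N2 eats N6 (level 4); other prey at levels: N7 1, N5 3, N1 4 → level 5.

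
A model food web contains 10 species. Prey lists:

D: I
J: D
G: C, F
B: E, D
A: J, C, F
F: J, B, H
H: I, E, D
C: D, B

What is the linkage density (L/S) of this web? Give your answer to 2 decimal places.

There are L = 17 links among S = 10 species.
L/S = 17/10 = 1.7000 ≈ 1.70.

L/S = 1.70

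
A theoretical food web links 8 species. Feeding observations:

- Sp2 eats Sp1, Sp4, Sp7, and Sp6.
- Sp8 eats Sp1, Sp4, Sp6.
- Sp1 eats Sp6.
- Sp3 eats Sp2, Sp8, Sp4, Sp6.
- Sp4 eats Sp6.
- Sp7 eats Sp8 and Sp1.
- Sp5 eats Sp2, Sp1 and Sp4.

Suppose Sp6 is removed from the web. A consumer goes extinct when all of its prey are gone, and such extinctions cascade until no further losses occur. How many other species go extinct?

Remove Sp6.
Round 1: Sp1 (all prey gone), Sp4 (all prey gone) → extinct.
Round 2: Sp8 (all prey gone) → extinct.
Round 3: Sp7 (all prey gone) → extinct.
Round 4: Sp2 (all prey gone) → extinct.
Round 5: Sp5 (all prey gone), Sp3 (all prey gone) → extinct.
No further losses. Total secondary extinctions: 7.

7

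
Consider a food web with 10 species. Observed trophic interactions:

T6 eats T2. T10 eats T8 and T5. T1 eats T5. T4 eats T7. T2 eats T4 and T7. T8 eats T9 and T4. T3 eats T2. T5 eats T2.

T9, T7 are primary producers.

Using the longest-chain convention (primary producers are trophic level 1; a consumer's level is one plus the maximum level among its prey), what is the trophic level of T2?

Trophic level 3

T7 is a producer → level 1.
T4 eats T7 → level 2.
T2 eats T4 (level 2); other prey at levels: T7 1 → level 3.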